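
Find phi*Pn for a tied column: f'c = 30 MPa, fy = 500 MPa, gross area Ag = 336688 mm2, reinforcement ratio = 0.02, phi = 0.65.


Ast = rho * Ag = 0.02 * 336688 = 6733.76 mm2
phi*Pn = 0.65 * 0.80 * (0.85 * 30 * (336688 - 6733.76) + 500 * 6733.76) / 1000
= 6125.97 kN

6125.97


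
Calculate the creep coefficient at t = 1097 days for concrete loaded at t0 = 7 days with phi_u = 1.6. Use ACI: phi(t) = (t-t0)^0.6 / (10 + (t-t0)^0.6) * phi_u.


dt = 1097 - 7 = 1090
phi = 1090^0.6 / (10 + 1090^0.6) * 1.6
= 1.391

1.391


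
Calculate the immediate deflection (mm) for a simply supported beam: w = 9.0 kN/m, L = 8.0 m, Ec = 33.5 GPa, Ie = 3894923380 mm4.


Convert: L = 8.0 m = 8000 mm, Ec = 33.5 GPa = 33500 MPa
delta = 5 * 9.0 * 8000^4 / (384 * 33500 * 3894923380)
= 3.68 mm

3.68


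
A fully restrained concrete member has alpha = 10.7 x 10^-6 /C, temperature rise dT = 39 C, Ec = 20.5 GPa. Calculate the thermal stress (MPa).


sigma = alpha * dT * Ec
= 10.7e-6 * 39 * 20.5 * 1000
= 8.555 MPa

8.555


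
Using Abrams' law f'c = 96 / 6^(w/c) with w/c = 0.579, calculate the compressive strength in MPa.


f'c = 96 / 6^0.579
= 96 / 2.822
= 34.02 MPa

34.02


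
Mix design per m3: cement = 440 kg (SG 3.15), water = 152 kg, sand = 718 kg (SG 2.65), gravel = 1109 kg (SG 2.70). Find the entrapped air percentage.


Vol cement = 440 / (3.15 * 1000) = 0.139683 m3
Vol water = 152 / 1000 = 0.152 m3
Vol sand = 718 / (2.65 * 1000) = 0.270943 m3
Vol gravel = 1109 / (2.70 * 1000) = 0.410741 m3
Total solid + water volume = 0.973367 m3
Air = (1 - 0.973367) * 100 = 2.66%

2.66


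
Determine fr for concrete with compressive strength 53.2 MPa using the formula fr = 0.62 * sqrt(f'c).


fr = 0.62 * sqrt(53.2)
= 4.522 MPa

4.522


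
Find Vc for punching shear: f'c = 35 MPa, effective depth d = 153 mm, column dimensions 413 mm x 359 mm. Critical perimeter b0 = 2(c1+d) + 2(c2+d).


b0 = 2*(413 + 153) + 2*(359 + 153) = 2156 mm
Vc = 0.33 * sqrt(35) * 2156 * 153 / 1000
= 644.0 kN

644.0


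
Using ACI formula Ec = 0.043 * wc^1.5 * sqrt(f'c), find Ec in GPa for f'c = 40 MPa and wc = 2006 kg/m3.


Ec = 0.043 * 2006^1.5 * sqrt(40) / 1000
= 24.43 GPa

24.43


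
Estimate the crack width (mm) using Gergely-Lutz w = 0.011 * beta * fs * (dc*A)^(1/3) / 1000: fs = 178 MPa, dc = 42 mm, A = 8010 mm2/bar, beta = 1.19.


w = 0.011 * beta * fs * (dc * A)^(1/3) / 1000
= 0.011 * 1.19 * 178 * (42 * 8010)^(1/3) / 1000
= 0.162 mm

0.162


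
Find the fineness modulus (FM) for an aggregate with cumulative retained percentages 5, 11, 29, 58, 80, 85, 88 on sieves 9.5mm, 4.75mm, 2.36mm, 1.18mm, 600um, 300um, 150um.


FM = sum(cumulative % retained) / 100
= 356 / 100
= 3.56

3.56


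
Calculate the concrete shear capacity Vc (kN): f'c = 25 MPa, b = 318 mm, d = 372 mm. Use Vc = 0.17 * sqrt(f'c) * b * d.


Vc = 0.17 * sqrt(25) * 318 * 372 / 1000
= 100.55 kN

100.55


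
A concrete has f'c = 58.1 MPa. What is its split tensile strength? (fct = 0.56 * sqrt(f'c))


fct = 0.56 * sqrt(58.1)
= 0.56 * 7.622
= 4.269 MPa

4.269


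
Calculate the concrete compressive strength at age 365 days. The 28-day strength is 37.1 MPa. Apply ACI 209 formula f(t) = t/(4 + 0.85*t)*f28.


f(365) = 365 / (4 + 0.85 * 365) * 37.1
= 365 / 314.25 * 37.1
= 43.09 MPa

43.09


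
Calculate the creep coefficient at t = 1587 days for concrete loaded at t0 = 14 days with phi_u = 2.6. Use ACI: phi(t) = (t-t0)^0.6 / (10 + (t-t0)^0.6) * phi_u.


dt = 1587 - 14 = 1573
phi = 1573^0.6 / (10 + 1573^0.6) * 2.6
= 2.32

2.32


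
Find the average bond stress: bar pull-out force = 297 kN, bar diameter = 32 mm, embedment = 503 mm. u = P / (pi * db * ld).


u = P / (pi * db * ld)
= 297 * 1000 / (pi * 32 * 503)
= 5.873 MPa

5.873


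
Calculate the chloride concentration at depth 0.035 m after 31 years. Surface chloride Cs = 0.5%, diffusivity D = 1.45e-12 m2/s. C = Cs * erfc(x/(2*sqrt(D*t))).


t_seconds = 31 * 365.25 * 24 * 3600 = 978285600.0 s
arg = 0.035 / (2 * sqrt(1.45e-12 * 978285600.0))
= 0.4646
erfc(0.4646) = 0.5111
C = 0.5 * 0.5111 = 0.2556%

0.2556


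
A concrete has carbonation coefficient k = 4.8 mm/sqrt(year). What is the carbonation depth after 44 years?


depth = k * sqrt(t)
= 4.8 * sqrt(44)
= 31.84 mm

31.84


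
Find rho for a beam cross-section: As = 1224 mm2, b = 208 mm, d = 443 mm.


rho = As / (b * d)
= 1224 / (208 * 443)
= 0.0133

0.0133


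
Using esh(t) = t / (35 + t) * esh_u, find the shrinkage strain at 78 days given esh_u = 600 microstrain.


esh(78) = 78 / (35 + 78) * 600
= 78 / 113 * 600
= 414.2 microstrain

414.2


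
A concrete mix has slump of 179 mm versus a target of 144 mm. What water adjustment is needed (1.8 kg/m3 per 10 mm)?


Difference = 144 - 179 = -35 mm
Water adjustment = -35 * 1.8 / 10 = -6.3 kg/m3

-6.3


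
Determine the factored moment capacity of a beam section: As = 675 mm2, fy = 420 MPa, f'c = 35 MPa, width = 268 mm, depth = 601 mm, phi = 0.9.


a = As * fy / (0.85 * f'c * b)
= 675 * 420 / (0.85 * 35 * 268)
= 35.5575 mm
Mn = As * fy * (d - a/2) / 10^6
= 165.3432 kN-m
phi*Mn = 0.9 * 165.3432 = 148.81 kN-m

148.81


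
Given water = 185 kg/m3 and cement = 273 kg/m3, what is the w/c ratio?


w/c = water / cement
w/c = 185 / 273 = 0.678

0.678


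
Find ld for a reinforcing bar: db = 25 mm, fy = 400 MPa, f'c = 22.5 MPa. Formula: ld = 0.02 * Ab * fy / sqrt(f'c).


Ab = pi * 25^2 / 4 = 490.874 mm2
ld = 0.02 * 490.874 * 400 / sqrt(22.5)
= 827.9 mm

827.9


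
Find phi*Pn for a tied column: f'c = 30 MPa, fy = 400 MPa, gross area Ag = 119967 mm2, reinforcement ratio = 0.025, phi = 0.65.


Ast = rho * Ag = 0.025 * 119967 = 2999.175 mm2
phi*Pn = 0.65 * 0.80 * (0.85 * 30 * (119967 - 2999.175) + 400 * 2999.175) / 1000
= 2174.82 kN

2174.82


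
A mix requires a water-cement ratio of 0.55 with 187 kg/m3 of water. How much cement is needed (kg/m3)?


Cement = water / (w/c)
= 187 / 0.55
= 340.0 kg/m3

340.0


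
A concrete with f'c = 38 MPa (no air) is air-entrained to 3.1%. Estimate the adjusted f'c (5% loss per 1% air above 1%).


Strength loss = (3.1 - 1) * 5 = 10.5%
f'c = 38 * (1 - 10.5/100)
= 34.01 MPa

34.01


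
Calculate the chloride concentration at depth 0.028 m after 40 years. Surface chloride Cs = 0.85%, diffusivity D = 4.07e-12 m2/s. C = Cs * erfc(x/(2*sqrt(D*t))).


t_seconds = 40 * 365.25 * 24 * 3600 = 1262304000.0 s
arg = 0.028 / (2 * sqrt(4.07e-12 * 1262304000.0))
= 0.1953
erfc(0.1953) = 0.7824
C = 0.85 * 0.7824 = 0.665%

0.665


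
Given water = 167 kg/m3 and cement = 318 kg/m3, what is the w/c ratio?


w/c = water / cement
w/c = 167 / 318 = 0.525

0.525


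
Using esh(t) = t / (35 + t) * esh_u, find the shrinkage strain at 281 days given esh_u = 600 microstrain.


esh(281) = 281 / (35 + 281) * 600
= 281 / 316 * 600
= 533.5 microstrain

533.5


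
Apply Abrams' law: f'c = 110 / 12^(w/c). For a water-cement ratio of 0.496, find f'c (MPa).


f'c = 110 / 12^0.496
= 110 / 3.43
= 32.07 MPa

32.07


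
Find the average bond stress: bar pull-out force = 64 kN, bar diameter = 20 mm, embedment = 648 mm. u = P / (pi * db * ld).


u = P / (pi * db * ld)
= 64 * 1000 / (pi * 20 * 648)
= 1.572 MPa

1.572


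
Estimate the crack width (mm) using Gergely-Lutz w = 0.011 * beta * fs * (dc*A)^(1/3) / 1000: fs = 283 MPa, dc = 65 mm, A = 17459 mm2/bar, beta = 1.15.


w = 0.011 * beta * fs * (dc * A)^(1/3) / 1000
= 0.011 * 1.15 * 283 * (65 * 17459)^(1/3) / 1000
= 0.373 mm

0.373


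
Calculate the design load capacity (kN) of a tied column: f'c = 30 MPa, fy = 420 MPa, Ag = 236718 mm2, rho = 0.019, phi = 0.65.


Ast = rho * Ag = 0.019 * 236718 = 4497.642 mm2
phi*Pn = 0.65 * 0.80 * (0.85 * 30 * (236718 - 4497.642) + 420 * 4497.642) / 1000
= 4061.53 kN

4061.53


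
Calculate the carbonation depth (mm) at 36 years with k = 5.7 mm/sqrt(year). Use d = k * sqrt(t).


depth = k * sqrt(t)
= 5.7 * sqrt(36)
= 34.2 mm

34.2


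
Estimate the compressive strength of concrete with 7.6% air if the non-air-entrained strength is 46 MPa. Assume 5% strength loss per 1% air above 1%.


Strength loss = (7.6 - 1) * 5 = 33.0%
f'c = 46 * (1 - 33.0/100)
= 30.82 MPa

30.82


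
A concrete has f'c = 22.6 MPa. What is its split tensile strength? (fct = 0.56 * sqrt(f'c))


fct = 0.56 * sqrt(22.6)
= 0.56 * 4.754
= 2.662 MPa

2.662


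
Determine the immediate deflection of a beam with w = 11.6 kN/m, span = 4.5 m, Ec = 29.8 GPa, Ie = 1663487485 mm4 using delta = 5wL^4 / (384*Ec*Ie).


Convert: L = 4.5 m = 4500 mm, Ec = 29.8 GPa = 29800 MPa
delta = 5 * 11.6 * 4500^4 / (384 * 29800 * 1663487485)
= 1.25 mm

1.25


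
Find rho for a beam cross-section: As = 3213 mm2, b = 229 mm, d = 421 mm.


rho = As / (b * d)
= 3213 / (229 * 421)
= 0.0333

0.0333


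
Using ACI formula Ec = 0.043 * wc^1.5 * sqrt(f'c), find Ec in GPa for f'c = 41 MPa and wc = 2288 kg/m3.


Ec = 0.043 * 2288^1.5 * sqrt(41) / 1000
= 30.13 GPa

30.13


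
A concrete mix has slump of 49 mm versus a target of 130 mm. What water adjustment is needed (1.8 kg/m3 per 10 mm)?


Difference = 130 - 49 = 81 mm
Water adjustment = 81 * 1.8 / 10 = 14.6 kg/m3

14.6


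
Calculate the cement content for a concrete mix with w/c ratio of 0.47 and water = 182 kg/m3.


Cement = water / (w/c)
= 182 / 0.47
= 387.2 kg/m3

387.2


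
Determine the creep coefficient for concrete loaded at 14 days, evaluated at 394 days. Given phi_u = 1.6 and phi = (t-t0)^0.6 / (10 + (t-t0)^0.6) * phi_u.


dt = 394 - 14 = 380
phi = 380^0.6 / (10 + 380^0.6) * 1.6
= 1.247

1.247


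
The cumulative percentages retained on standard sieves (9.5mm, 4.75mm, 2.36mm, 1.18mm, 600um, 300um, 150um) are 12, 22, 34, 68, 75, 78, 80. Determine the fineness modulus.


FM = sum(cumulative % retained) / 100
= 369 / 100
= 3.69

3.69


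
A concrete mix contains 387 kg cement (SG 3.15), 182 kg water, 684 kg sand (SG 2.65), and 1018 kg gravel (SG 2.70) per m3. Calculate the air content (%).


Vol cement = 387 / (3.15 * 1000) = 0.122857 m3
Vol water = 182 / 1000 = 0.182 m3
Vol sand = 684 / (2.65 * 1000) = 0.258113 m3
Vol gravel = 1018 / (2.70 * 1000) = 0.377037 m3
Total solid + water volume = 0.940007 m3
Air = (1 - 0.940007) * 100 = 6.0%

6.0


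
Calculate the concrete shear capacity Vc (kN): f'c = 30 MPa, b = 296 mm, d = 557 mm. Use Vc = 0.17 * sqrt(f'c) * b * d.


Vc = 0.17 * sqrt(30) * 296 * 557 / 1000
= 153.52 kN

153.52


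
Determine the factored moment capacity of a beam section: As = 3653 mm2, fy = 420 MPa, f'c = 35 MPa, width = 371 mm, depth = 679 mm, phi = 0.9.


a = As * fy / (0.85 * f'c * b)
= 3653 * 420 / (0.85 * 35 * 371)
= 139.0075 mm
Mn = As * fy * (d - a/2) / 10^6
= 935.1258 kN-m
phi*Mn = 0.9 * 935.1258 = 841.61 kN-m

841.61


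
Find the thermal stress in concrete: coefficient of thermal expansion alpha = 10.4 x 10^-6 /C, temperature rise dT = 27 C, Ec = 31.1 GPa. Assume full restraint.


sigma = alpha * dT * Ec
= 10.4e-6 * 27 * 31.1 * 1000
= 8.733 MPa

8.733


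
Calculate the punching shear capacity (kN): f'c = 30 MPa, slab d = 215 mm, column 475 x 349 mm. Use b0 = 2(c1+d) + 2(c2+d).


b0 = 2*(475 + 215) + 2*(349 + 215) = 2508 mm
Vc = 0.33 * sqrt(30) * 2508 * 215 / 1000
= 974.63 kN

974.63


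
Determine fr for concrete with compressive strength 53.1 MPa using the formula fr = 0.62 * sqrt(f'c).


fr = 0.62 * sqrt(53.1)
= 4.518 MPa

4.518


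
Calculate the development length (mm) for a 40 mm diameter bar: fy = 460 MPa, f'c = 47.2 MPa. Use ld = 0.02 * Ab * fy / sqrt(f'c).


Ab = pi * 40^2 / 4 = 1256.637 mm2
ld = 0.02 * 1256.637 * 460 / sqrt(47.2)
= 1682.8 mm

1682.8


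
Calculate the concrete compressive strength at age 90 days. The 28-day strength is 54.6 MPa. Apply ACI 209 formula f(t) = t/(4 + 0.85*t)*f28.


f(90) = 90 / (4 + 0.85 * 90) * 54.6
= 90 / 80.5 * 54.6
= 61.04 MPa

61.04


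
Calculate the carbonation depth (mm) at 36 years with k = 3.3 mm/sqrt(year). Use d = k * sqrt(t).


depth = k * sqrt(t)
= 3.3 * sqrt(36)
= 19.8 mm

19.8


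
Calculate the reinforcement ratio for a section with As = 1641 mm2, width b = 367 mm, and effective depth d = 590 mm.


rho = As / (b * d)
= 1641 / (367 * 590)
= 0.0076

0.0076


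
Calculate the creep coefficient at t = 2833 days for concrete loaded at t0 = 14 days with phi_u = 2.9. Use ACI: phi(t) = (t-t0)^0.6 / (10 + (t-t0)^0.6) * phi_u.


dt = 2833 - 14 = 2819
phi = 2819^0.6 / (10 + 2819^0.6) * 2.9
= 2.673

2.673


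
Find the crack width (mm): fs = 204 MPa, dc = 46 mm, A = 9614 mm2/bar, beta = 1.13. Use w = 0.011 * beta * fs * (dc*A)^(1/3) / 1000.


w = 0.011 * beta * fs * (dc * A)^(1/3) / 1000
= 0.011 * 1.13 * 204 * (46 * 9614)^(1/3) / 1000
= 0.193 mm

0.193


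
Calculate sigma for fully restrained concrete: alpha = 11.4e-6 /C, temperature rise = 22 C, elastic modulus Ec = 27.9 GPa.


sigma = alpha * dT * Ec
= 11.4e-6 * 22 * 27.9 * 1000
= 6.997 MPa

6.997


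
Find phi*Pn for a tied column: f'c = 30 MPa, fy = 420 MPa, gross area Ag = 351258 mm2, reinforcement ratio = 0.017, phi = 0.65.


Ast = rho * Ag = 0.017 * 351258 = 5971.386 mm2
phi*Pn = 0.65 * 0.80 * (0.85 * 30 * (351258 - 5971.386) + 420 * 5971.386) / 1000
= 5882.65 kN

5882.65


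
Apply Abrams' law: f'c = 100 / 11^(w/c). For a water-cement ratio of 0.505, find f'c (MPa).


f'c = 100 / 11^0.505
= 100 / 3.357
= 29.79 MPa

29.79


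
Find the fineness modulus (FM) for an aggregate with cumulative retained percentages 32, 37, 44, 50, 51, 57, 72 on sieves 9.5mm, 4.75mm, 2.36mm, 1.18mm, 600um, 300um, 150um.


FM = sum(cumulative % retained) / 100
= 343 / 100
= 3.43

3.43


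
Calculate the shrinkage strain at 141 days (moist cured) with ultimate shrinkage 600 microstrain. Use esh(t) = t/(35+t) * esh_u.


esh(141) = 141 / (35 + 141) * 600
= 141 / 176 * 600
= 480.7 microstrain

480.7


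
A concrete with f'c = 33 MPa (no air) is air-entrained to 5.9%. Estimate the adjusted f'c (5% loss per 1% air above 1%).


Strength loss = (5.9 - 1) * 5 = 24.5%
f'c = 33 * (1 - 24.5/100)
= 24.91 MPa

24.91


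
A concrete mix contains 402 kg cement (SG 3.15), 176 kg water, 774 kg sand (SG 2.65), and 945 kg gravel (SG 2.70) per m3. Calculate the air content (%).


Vol cement = 402 / (3.15 * 1000) = 0.127619 m3
Vol water = 176 / 1000 = 0.176 m3
Vol sand = 774 / (2.65 * 1000) = 0.292075 m3
Vol gravel = 945 / (2.70 * 1000) = 0.35 m3
Total solid + water volume = 0.945695 m3
Air = (1 - 0.945695) * 100 = 5.43%

5.43


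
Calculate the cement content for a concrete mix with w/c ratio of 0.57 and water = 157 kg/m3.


Cement = water / (w/c)
= 157 / 0.57
= 275.4 kg/m3

275.4


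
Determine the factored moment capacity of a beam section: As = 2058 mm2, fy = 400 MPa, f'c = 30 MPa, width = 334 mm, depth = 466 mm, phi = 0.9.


a = As * fy / (0.85 * f'c * b)
= 2058 * 400 / (0.85 * 30 * 334)
= 96.6538 mm
Mn = As * fy * (d - a/2) / 10^6
= 343.8285 kN-m
phi*Mn = 0.9 * 343.8285 = 309.45 kN-m

309.45


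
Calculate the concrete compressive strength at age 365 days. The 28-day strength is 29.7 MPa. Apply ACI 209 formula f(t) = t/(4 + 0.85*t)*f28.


f(365) = 365 / (4 + 0.85 * 365) * 29.7
= 365 / 314.25 * 29.7
= 34.5 MPa

34.5


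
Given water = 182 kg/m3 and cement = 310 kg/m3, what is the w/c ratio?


w/c = water / cement
w/c = 182 / 310 = 0.587

0.587


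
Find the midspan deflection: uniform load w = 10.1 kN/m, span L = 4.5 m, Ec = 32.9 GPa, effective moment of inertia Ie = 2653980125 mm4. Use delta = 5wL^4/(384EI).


Convert: L = 4.5 m = 4500 mm, Ec = 32.9 GPa = 32900 MPa
delta = 5 * 10.1 * 4500^4 / (384 * 32900 * 2653980125)
= 0.62 mm

0.62


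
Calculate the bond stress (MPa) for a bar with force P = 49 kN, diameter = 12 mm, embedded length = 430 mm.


u = P / (pi * db * ld)
= 49 * 1000 / (pi * 12 * 430)
= 3.023 MPa

3.023


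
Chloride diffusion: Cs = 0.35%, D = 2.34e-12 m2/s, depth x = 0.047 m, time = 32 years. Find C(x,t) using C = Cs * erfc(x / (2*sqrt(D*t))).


t_seconds = 32 * 365.25 * 24 * 3600 = 1009843200.0 s
arg = 0.047 / (2 * sqrt(2.34e-12 * 1009843200.0))
= 0.4834
erfc(0.4834) = 0.4942
C = 0.35 * 0.4942 = 0.173%

0.173


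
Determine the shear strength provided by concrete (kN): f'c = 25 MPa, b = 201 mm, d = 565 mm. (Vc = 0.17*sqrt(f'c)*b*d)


Vc = 0.17 * sqrt(25) * 201 * 565 / 1000
= 96.53 kN

96.53


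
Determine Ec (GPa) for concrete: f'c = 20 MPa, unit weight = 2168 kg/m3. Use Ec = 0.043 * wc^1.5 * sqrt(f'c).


Ec = 0.043 * 2168^1.5 * sqrt(20) / 1000
= 19.41 GPa

19.41


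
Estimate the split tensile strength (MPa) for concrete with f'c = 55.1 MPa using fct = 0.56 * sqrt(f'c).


fct = 0.56 * sqrt(55.1)
= 0.56 * 7.423
= 4.157 MPa

4.157


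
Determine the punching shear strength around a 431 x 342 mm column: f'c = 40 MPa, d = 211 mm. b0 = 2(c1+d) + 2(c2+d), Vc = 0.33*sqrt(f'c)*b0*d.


b0 = 2*(431 + 211) + 2*(342 + 211) = 2390 mm
Vc = 0.33 * sqrt(40) * 2390 * 211 / 1000
= 1052.51 kN

1052.51


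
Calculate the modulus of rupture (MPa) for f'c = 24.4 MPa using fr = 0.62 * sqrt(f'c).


fr = 0.62 * sqrt(24.4)
= 3.063 MPa

3.063


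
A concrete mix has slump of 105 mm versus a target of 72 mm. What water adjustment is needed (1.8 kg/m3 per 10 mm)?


Difference = 72 - 105 = -33 mm
Water adjustment = -33 * 1.8 / 10 = -5.9 kg/m3

-5.9


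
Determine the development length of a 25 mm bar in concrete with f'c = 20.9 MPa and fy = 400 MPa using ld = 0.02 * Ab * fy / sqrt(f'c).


Ab = pi * 25^2 / 4 = 490.874 mm2
ld = 0.02 * 490.874 * 400 / sqrt(20.9)
= 859.0 mm

859.0


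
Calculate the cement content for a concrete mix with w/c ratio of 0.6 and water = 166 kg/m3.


Cement = water / (w/c)
= 166 / 0.6
= 276.7 kg/m3

276.7


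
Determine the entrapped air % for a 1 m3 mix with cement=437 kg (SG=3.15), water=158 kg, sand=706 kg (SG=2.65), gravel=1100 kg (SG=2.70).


Vol cement = 437 / (3.15 * 1000) = 0.13873 m3
Vol water = 158 / 1000 = 0.158 m3
Vol sand = 706 / (2.65 * 1000) = 0.266415 m3
Vol gravel = 1100 / (2.70 * 1000) = 0.407407 m3
Total solid + water volume = 0.970553 m3
Air = (1 - 0.970553) * 100 = 2.94%

2.94


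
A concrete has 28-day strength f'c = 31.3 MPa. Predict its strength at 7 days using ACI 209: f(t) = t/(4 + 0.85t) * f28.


f(7) = 7 / (4 + 0.85 * 7) * 31.3
= 7 / 9.95 * 31.3
= 22.02 MPa

22.02


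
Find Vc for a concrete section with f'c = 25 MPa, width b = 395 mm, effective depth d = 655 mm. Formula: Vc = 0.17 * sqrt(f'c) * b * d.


Vc = 0.17 * sqrt(25) * 395 * 655 / 1000
= 219.92 kN

219.92


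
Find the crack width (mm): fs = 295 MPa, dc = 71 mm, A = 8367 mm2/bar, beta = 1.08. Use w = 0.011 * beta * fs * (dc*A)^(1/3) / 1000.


w = 0.011 * beta * fs * (dc * A)^(1/3) / 1000
= 0.011 * 1.08 * 295 * (71 * 8367)^(1/3) / 1000
= 0.295 mm

0.295


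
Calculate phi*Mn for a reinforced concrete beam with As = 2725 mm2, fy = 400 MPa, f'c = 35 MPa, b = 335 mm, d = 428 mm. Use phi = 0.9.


a = As * fy / (0.85 * f'c * b)
= 2725 * 400 / (0.85 * 35 * 335)
= 109.3691 mm
Mn = As * fy * (d - a/2) / 10^6
= 406.9138 kN-m
phi*Mn = 0.9 * 406.9138 = 366.22 kN-m

366.22


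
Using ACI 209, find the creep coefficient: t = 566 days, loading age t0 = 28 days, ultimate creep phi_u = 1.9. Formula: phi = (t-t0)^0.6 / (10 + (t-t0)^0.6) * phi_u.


dt = 566 - 28 = 538
phi = 538^0.6 / (10 + 538^0.6) * 1.9
= 1.545

1.545


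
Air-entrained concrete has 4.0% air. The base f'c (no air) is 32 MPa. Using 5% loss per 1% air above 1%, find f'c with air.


Strength loss = (4.0 - 1) * 5 = 15.0%
f'c = 32 * (1 - 15.0/100)
= 27.2 MPa

27.2


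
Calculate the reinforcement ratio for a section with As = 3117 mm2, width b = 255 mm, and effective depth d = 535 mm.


rho = As / (b * d)
= 3117 / (255 * 535)
= 0.0228

0.0228


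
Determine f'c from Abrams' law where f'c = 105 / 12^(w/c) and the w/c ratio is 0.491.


f'c = 105 / 12^0.491
= 105 / 3.387
= 31.0 MPa

31.0


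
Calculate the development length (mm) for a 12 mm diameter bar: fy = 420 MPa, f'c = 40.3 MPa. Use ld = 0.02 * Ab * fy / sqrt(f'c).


Ab = pi * 12^2 / 4 = 113.097 mm2
ld = 0.02 * 113.097 * 420 / sqrt(40.3)
= 149.7 mm

149.7


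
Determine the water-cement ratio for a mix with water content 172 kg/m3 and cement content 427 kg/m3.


w/c = water / cement
w/c = 172 / 427 = 0.403

0.403


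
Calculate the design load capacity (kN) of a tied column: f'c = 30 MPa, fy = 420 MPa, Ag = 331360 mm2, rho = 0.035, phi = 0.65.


Ast = rho * Ag = 0.035 * 331360 = 11597.6 mm2
phi*Pn = 0.65 * 0.80 * (0.85 * 30 * (331360 - 11597.6) + 420 * 11597.6) / 1000
= 6772.97 kN

6772.97


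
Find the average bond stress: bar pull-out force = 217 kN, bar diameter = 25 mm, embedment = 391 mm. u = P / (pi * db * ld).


u = P / (pi * db * ld)
= 217 * 1000 / (pi * 25 * 391)
= 7.066 MPa

7.066


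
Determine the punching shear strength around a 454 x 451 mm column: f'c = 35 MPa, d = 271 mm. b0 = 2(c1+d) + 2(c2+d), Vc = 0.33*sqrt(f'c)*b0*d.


b0 = 2*(454 + 271) + 2*(451 + 271) = 2894 mm
Vc = 0.33 * sqrt(35) * 2894 * 271 / 1000
= 1531.14 kN

1531.14


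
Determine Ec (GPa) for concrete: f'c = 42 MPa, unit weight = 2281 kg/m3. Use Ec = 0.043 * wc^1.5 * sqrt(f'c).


Ec = 0.043 * 2281^1.5 * sqrt(42) / 1000
= 30.36 GPa

30.36


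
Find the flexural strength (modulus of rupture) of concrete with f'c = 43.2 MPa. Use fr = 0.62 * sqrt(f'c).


fr = 0.62 * sqrt(43.2)
= 4.075 MPa

4.075


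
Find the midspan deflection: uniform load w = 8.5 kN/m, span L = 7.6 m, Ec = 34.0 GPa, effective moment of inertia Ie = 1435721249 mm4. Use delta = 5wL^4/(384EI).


Convert: L = 7.6 m = 7600 mm, Ec = 34.0 GPa = 34000 MPa
delta = 5 * 8.5 * 7600^4 / (384 * 34000 * 1435721249)
= 7.56 mm

7.56


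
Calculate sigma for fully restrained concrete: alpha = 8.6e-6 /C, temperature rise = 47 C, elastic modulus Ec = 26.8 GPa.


sigma = alpha * dT * Ec
= 8.6e-6 * 47 * 26.8 * 1000
= 10.833 MPa

10.833


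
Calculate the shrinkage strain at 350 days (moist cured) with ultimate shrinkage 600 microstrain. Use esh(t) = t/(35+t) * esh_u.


esh(350) = 350 / (35 + 350) * 600
= 350 / 385 * 600
= 545.5 microstrain

545.5


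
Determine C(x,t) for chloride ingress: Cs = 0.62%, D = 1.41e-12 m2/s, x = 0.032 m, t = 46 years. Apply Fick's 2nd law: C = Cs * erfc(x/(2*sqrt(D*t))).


t_seconds = 46 * 365.25 * 24 * 3600 = 1451649600.0 s
arg = 0.032 / (2 * sqrt(1.41e-12 * 1451649600.0))
= 0.3537
erfc(0.3537) = 0.617
C = 0.62 * 0.617 = 0.3825%

0.3825


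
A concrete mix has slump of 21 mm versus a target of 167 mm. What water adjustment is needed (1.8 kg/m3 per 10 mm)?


Difference = 167 - 21 = 146 mm
Water adjustment = 146 * 1.8 / 10 = 26.3 kg/m3

26.3


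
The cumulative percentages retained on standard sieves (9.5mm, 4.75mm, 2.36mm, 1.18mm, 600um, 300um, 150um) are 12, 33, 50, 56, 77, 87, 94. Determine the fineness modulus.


FM = sum(cumulative % retained) / 100
= 409 / 100
= 4.09

4.09


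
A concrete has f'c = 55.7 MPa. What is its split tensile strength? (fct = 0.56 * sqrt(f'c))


fct = 0.56 * sqrt(55.7)
= 0.56 * 7.463
= 4.179 MPa

4.179


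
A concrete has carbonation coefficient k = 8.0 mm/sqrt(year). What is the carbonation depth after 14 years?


depth = k * sqrt(t)
= 8.0 * sqrt(14)
= 29.93 mm

29.93


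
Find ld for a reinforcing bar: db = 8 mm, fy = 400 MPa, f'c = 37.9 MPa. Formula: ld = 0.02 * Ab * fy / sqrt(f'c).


Ab = pi * 8^2 / 4 = 50.265 mm2
ld = 0.02 * 50.265 * 400 / sqrt(37.9)
= 65.3 mm

65.3


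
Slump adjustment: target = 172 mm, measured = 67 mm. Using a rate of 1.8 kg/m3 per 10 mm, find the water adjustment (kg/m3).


Difference = 172 - 67 = 105 mm
Water adjustment = 105 * 1.8 / 10 = 18.9 kg/m3

18.9


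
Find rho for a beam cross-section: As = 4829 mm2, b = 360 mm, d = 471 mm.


rho = As / (b * d)
= 4829 / (360 * 471)
= 0.0285

0.0285


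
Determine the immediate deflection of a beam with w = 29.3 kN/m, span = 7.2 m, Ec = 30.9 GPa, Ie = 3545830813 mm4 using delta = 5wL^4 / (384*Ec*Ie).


Convert: L = 7.2 m = 7200 mm, Ec = 30.9 GPa = 30900 MPa
delta = 5 * 29.3 * 7200^4 / (384 * 30900 * 3545830813)
= 9.36 mm

9.36


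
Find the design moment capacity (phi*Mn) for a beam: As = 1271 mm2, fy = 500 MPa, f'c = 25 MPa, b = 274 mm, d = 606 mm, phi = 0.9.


a = As * fy / (0.85 * f'c * b)
= 1271 * 500 / (0.85 * 25 * 274)
= 109.1456 mm
Mn = As * fy * (d - a/2) / 10^6
= 350.432 kN-m
phi*Mn = 0.9 * 350.432 = 315.39 kN-m

315.39


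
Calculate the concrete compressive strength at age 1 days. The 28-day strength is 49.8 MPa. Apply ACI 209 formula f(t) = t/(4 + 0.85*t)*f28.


f(1) = 1 / (4 + 0.85 * 1) * 49.8
= 1 / 4.85 * 49.8
= 10.27 MPa

10.27


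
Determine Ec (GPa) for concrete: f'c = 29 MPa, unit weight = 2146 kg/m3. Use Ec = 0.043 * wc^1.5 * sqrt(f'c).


Ec = 0.043 * 2146^1.5 * sqrt(29) / 1000
= 23.02 GPa

23.02


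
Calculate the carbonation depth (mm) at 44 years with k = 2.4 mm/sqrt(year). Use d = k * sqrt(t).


depth = k * sqrt(t)
= 2.4 * sqrt(44)
= 15.92 mm

15.92


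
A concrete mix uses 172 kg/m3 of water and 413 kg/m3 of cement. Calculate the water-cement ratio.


w/c = water / cement
w/c = 172 / 413 = 0.416

0.416


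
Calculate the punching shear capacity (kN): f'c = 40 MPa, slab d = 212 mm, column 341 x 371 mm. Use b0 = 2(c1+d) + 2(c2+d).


b0 = 2*(341 + 212) + 2*(371 + 212) = 2272 mm
Vc = 0.33 * sqrt(40) * 2272 * 212 / 1000
= 1005.28 kN

1005.28


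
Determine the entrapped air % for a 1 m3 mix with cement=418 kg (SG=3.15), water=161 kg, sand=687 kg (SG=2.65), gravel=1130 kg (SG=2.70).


Vol cement = 418 / (3.15 * 1000) = 0.132698 m3
Vol water = 161 / 1000 = 0.161 m3
Vol sand = 687 / (2.65 * 1000) = 0.259245 m3
Vol gravel = 1130 / (2.70 * 1000) = 0.418519 m3
Total solid + water volume = 0.971462 m3
Air = (1 - 0.971462) * 100 = 2.85%

2.85


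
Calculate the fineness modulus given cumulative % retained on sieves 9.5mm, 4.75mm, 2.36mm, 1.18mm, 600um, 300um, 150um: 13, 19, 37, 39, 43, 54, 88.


FM = sum(cumulative % retained) / 100
= 293 / 100
= 2.93

2.93


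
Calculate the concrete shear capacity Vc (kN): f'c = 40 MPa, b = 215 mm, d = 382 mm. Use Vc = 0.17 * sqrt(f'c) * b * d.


Vc = 0.17 * sqrt(40) * 215 * 382 / 1000
= 88.3 kN

88.3


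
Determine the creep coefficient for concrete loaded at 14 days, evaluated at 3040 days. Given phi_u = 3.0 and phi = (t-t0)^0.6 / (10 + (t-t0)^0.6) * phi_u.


dt = 3040 - 14 = 3026
phi = 3026^0.6 / (10 + 3026^0.6) * 3.0
= 2.774

2.774


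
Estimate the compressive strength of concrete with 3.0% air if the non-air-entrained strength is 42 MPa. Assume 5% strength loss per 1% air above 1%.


Strength loss = (3.0 - 1) * 5 = 10.0%
f'c = 42 * (1 - 10.0/100)
= 37.8 MPa

37.8


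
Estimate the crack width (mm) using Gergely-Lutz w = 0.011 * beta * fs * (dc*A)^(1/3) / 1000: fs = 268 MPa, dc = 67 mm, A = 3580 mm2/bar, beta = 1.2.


w = 0.011 * beta * fs * (dc * A)^(1/3) / 1000
= 0.011 * 1.2 * 268 * (67 * 3580)^(1/3) / 1000
= 0.22 mm

0.22


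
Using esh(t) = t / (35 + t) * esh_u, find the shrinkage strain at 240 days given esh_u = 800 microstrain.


esh(240) = 240 / (35 + 240) * 800
= 240 / 275 * 800
= 698.2 microstrain

698.2


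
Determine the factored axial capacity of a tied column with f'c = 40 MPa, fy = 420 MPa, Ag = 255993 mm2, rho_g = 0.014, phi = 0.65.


Ast = rho * Ag = 0.014 * 255993 = 3583.902 mm2
phi*Pn = 0.65 * 0.80 * (0.85 * 40 * (255993 - 3583.902) + 420 * 3583.902) / 1000
= 5245.32 kN

5245.32


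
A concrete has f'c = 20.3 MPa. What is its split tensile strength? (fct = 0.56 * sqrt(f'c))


fct = 0.56 * sqrt(20.3)
= 0.56 * 4.506
= 2.523 MPa

2.523


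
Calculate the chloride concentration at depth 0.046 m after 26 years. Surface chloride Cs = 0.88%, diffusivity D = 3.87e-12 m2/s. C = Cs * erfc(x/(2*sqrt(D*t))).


t_seconds = 26 * 365.25 * 24 * 3600 = 820497600.0 s
arg = 0.046 / (2 * sqrt(3.87e-12 * 820497600.0))
= 0.4082
erfc(0.4082) = 0.5638
C = 0.88 * 0.5638 = 0.4961%

0.4961


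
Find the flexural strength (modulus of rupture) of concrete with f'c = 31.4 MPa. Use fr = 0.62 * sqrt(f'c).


fr = 0.62 * sqrt(31.4)
= 3.474 MPa

3.474


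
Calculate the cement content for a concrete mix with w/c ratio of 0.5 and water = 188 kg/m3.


Cement = water / (w/c)
= 188 / 0.5
= 376.0 kg/m3

376.0


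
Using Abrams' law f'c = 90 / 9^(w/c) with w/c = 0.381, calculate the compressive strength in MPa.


f'c = 90 / 9^0.381
= 90 / 2.31
= 38.97 MPa

38.97


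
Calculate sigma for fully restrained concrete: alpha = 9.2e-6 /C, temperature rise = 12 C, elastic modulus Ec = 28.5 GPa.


sigma = alpha * dT * Ec
= 9.2e-6 * 12 * 28.5 * 1000
= 3.146 MPa

3.146


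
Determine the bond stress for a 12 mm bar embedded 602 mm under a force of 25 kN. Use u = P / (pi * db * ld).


u = P / (pi * db * ld)
= 25 * 1000 / (pi * 12 * 602)
= 1.102 MPa

1.102


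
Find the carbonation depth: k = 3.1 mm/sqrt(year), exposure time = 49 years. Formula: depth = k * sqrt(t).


depth = k * sqrt(t)
= 3.1 * sqrt(49)
= 21.7 mm

21.7


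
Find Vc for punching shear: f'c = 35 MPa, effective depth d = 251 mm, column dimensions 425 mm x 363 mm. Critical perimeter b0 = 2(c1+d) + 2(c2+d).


b0 = 2*(425 + 251) + 2*(363 + 251) = 2580 mm
Vc = 0.33 * sqrt(35) * 2580 * 251 / 1000
= 1264.27 kN

1264.27


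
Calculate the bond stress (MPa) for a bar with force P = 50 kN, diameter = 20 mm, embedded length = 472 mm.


u = P / (pi * db * ld)
= 50 * 1000 / (pi * 20 * 472)
= 1.686 MPa

1.686


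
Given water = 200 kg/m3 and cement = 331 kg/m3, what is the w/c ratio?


w/c = water / cement
w/c = 200 / 331 = 0.604

0.604


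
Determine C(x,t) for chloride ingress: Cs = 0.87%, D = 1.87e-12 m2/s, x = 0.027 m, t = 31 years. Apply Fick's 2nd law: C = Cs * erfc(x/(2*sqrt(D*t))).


t_seconds = 31 * 365.25 * 24 * 3600 = 978285600.0 s
arg = 0.027 / (2 * sqrt(1.87e-12 * 978285600.0))
= 0.3156
erfc(0.3156) = 0.6553
C = 0.87 * 0.6553 = 0.5701%

0.5701


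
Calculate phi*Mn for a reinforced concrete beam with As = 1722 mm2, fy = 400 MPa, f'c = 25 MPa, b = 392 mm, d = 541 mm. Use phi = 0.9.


a = As * fy / (0.85 * f'c * b)
= 1722 * 400 / (0.85 * 25 * 392)
= 82.6891 mm
Mn = As * fy * (d - a/2) / 10^6
= 344.1627 kN-m
phi*Mn = 0.9 * 344.1627 = 309.75 kN-m

309.75


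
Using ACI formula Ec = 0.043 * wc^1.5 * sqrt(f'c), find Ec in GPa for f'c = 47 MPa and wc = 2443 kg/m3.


Ec = 0.043 * 2443^1.5 * sqrt(47) / 1000
= 35.6 GPa

35.6


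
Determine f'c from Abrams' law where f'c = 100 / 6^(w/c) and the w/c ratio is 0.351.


f'c = 100 / 6^0.351
= 100 / 1.876
= 53.32 MPa

53.32


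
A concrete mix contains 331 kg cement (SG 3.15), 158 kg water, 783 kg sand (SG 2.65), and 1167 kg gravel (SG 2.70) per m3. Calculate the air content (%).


Vol cement = 331 / (3.15 * 1000) = 0.105079 m3
Vol water = 158 / 1000 = 0.158 m3
Vol sand = 783 / (2.65 * 1000) = 0.295472 m3
Vol gravel = 1167 / (2.70 * 1000) = 0.432222 m3
Total solid + water volume = 0.990773 m3
Air = (1 - 0.990773) * 100 = 0.92%

0.92


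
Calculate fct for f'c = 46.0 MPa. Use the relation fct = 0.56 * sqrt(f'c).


fct = 0.56 * sqrt(46.0)
= 0.56 * 6.782
= 3.798 MPa

3.798


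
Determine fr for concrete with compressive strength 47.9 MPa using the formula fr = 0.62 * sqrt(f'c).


fr = 0.62 * sqrt(47.9)
= 4.291 MPa

4.291


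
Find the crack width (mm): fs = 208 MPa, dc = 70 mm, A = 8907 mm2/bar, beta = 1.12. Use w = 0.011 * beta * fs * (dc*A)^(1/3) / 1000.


w = 0.011 * beta * fs * (dc * A)^(1/3) / 1000
= 0.011 * 1.12 * 208 * (70 * 8907)^(1/3) / 1000
= 0.219 mm

0.219


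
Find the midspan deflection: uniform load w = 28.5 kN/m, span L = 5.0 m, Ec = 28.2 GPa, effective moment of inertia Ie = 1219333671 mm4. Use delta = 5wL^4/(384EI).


Convert: L = 5.0 m = 5000 mm, Ec = 28.2 GPa = 28200 MPa
delta = 5 * 28.5 * 5000^4 / (384 * 28200 * 1219333671)
= 6.75 mm

6.75


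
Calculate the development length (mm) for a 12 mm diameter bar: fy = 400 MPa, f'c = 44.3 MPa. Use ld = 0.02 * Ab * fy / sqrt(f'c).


Ab = pi * 12^2 / 4 = 113.097 mm2
ld = 0.02 * 113.097 * 400 / sqrt(44.3)
= 135.9 mm

135.9


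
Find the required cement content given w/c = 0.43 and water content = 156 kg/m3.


Cement = water / (w/c)
= 156 / 0.43
= 362.8 kg/m3

362.8


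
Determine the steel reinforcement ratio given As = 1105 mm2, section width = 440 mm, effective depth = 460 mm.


rho = As / (b * d)
= 1105 / (440 * 460)
= 0.0055

0.0055


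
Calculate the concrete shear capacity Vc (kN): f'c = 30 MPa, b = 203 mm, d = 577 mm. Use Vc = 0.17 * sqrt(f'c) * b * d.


Vc = 0.17 * sqrt(30) * 203 * 577 / 1000
= 109.06 kN

109.06


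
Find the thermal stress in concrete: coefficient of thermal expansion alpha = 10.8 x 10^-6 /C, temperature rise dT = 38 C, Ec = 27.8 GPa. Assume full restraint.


sigma = alpha * dT * Ec
= 10.8e-6 * 38 * 27.8 * 1000
= 11.409 MPa

11.409


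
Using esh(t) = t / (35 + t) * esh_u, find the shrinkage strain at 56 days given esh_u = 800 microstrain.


esh(56) = 56 / (35 + 56) * 800
= 56 / 91 * 800
= 492.3 microstrain

492.3


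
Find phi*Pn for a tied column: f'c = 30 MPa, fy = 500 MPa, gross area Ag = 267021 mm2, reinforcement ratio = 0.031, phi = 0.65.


Ast = rho * Ag = 0.031 * 267021 = 8277.651 mm2
phi*Pn = 0.65 * 0.80 * (0.85 * 30 * (267021 - 8277.651) + 500 * 8277.651) / 1000
= 5583.13 kN

5583.13


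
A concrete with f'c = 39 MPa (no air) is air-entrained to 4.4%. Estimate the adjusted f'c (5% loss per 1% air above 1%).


Strength loss = (4.4 - 1) * 5 = 17.0%
f'c = 39 * (1 - 17.0/100)
= 32.37 MPa

32.37


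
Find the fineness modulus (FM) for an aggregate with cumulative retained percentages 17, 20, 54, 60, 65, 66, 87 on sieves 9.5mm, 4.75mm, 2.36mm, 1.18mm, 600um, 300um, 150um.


FM = sum(cumulative % retained) / 100
= 369 / 100
= 3.69

3.69


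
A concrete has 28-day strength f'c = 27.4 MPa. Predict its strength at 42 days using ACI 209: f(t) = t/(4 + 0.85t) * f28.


f(42) = 42 / (4 + 0.85 * 42) * 27.4
= 42 / 39.7 * 27.4
= 28.99 MPa

28.99


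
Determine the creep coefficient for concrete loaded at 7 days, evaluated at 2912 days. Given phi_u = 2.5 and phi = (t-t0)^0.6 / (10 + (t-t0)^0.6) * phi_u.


dt = 2912 - 7 = 2905
phi = 2905^0.6 / (10 + 2905^0.6) * 2.5
= 2.307

2.307


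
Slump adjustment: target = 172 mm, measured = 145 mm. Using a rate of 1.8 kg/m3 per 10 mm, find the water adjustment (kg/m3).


Difference = 172 - 145 = 27 mm
Water adjustment = 27 * 1.8 / 10 = 4.9 kg/m3

4.9


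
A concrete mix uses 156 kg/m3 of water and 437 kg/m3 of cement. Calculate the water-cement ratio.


w/c = water / cement
w/c = 156 / 437 = 0.357

0.357


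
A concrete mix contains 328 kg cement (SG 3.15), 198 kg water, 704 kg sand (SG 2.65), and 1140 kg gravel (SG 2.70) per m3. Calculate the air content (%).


Vol cement = 328 / (3.15 * 1000) = 0.104127 m3
Vol water = 198 / 1000 = 0.198 m3
Vol sand = 704 / (2.65 * 1000) = 0.26566 m3
Vol gravel = 1140 / (2.70 * 1000) = 0.422222 m3
Total solid + water volume = 0.99001 m3
Air = (1 - 0.99001) * 100 = 1.0%

1.0


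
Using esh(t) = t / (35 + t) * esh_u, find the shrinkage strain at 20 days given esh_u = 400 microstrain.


esh(20) = 20 / (35 + 20) * 400
= 20 / 55 * 400
= 145.5 microstrain

145.5


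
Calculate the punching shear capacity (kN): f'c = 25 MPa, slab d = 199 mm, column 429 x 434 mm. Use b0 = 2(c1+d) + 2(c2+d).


b0 = 2*(429 + 199) + 2*(434 + 199) = 2522 mm
Vc = 0.33 * sqrt(25) * 2522 * 199 / 1000
= 828.1 kN

828.1


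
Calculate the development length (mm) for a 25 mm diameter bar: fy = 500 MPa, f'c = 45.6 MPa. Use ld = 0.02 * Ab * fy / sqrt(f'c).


Ab = pi * 25^2 / 4 = 490.874 mm2
ld = 0.02 * 490.874 * 500 / sqrt(45.6)
= 726.9 mm

726.9


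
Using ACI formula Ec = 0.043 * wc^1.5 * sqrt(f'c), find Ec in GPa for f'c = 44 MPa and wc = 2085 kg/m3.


Ec = 0.043 * 2085^1.5 * sqrt(44) / 1000
= 27.16 GPa

27.16


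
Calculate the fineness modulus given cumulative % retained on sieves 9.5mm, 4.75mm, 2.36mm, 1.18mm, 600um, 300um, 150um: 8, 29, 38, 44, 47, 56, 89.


FM = sum(cumulative % retained) / 100
= 311 / 100
= 3.11

3.11


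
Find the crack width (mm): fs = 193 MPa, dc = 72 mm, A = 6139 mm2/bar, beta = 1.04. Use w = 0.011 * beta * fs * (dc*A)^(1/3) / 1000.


w = 0.011 * beta * fs * (dc * A)^(1/3) / 1000
= 0.011 * 1.04 * 193 * (72 * 6139)^(1/3) / 1000
= 0.168 mm

0.168


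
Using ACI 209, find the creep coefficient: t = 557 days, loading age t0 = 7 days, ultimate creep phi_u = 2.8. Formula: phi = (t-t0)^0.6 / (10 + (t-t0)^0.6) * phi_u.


dt = 557 - 7 = 550
phi = 550^0.6 / (10 + 550^0.6) * 2.8
= 2.282

2.282


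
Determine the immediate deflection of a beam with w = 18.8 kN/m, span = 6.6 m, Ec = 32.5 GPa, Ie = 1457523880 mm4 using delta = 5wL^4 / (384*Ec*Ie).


Convert: L = 6.6 m = 6600 mm, Ec = 32.5 GPa = 32500 MPa
delta = 5 * 18.8 * 6600^4 / (384 * 32500 * 1457523880)
= 9.81 mm

9.81


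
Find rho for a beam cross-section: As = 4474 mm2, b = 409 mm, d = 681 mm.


rho = As / (b * d)
= 4474 / (409 * 681)
= 0.0161

0.0161


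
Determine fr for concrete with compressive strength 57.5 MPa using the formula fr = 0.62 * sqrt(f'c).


fr = 0.62 * sqrt(57.5)
= 4.701 MPa

4.701


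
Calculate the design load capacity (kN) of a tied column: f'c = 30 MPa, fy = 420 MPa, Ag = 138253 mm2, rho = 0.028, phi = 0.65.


Ast = rho * Ag = 0.028 * 138253 = 3871.084 mm2
phi*Pn = 0.65 * 0.80 * (0.85 * 30 * (138253 - 3871.084) + 420 * 3871.084) / 1000
= 2627.35 kN

2627.35


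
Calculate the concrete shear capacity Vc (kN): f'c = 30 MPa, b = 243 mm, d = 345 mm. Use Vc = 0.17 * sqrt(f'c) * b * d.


Vc = 0.17 * sqrt(30) * 243 * 345 / 1000
= 78.06 kN

78.06


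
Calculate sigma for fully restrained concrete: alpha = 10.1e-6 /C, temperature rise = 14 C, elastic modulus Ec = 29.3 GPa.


sigma = alpha * dT * Ec
= 10.1e-6 * 14 * 29.3 * 1000
= 4.143 MPa

4.143


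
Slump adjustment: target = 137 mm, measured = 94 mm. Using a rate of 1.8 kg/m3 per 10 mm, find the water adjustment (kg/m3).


Difference = 137 - 94 = 43 mm
Water adjustment = 43 * 1.8 / 10 = 7.7 kg/m3

7.7


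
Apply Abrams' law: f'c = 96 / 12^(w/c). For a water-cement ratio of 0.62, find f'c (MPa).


f'c = 96 / 12^0.62
= 96 / 4.668
= 20.57 MPa

20.57


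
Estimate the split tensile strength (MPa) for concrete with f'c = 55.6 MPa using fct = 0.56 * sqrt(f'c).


fct = 0.56 * sqrt(55.6)
= 0.56 * 7.457
= 4.176 MPa

4.176


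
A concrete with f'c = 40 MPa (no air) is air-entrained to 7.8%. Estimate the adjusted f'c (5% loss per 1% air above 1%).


Strength loss = (7.8 - 1) * 5 = 34.0%
f'c = 40 * (1 - 34.0/100)
= 26.4 MPa

26.4


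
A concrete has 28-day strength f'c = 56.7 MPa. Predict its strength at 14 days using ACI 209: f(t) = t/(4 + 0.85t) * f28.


f(14) = 14 / (4 + 0.85 * 14) * 56.7
= 14 / 15.9 * 56.7
= 49.92 MPa

49.92


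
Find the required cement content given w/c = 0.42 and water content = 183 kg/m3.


Cement = water / (w/c)
= 183 / 0.42
= 435.7 kg/m3

435.7


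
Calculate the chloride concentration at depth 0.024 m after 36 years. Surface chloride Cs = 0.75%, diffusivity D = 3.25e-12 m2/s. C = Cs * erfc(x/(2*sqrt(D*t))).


t_seconds = 36 * 365.25 * 24 * 3600 = 1136073600.0 s
arg = 0.024 / (2 * sqrt(3.25e-12 * 1136073600.0))
= 0.1975
erfc(0.1975) = 0.78
C = 0.75 * 0.78 = 0.585%

0.585


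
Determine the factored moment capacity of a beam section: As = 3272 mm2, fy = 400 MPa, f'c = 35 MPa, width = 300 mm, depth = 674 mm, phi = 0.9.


a = As * fy / (0.85 * f'c * b)
= 3272 * 400 / (0.85 * 35 * 300)
= 146.6443 mm
Mn = As * fy * (d - a/2) / 10^6
= 786.1672 kN-m
phi*Mn = 0.9 * 786.1672 = 707.55 kN-m

707.55
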